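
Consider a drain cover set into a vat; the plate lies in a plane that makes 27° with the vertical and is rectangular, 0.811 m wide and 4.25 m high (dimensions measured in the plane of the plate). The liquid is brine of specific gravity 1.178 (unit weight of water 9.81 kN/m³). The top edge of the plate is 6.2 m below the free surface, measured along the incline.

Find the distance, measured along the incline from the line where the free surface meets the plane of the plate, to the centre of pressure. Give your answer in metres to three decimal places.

γ = 1.178 × 9.81 = 11.55618 kN/m³.
The plate makes 27° with the vertical, i.e. θ = 90° − 27° = 63° to the horizontal. Measuring y along the incline from the free-surface line, vertical depth h = y·sinθ with sinθ = 0.891007.
The centroid lies 4.25/2 = 2.125 m below the top edge, so y_c = 6.2 + 2.125 = 8.325 m and h_c = 8.325 × 0.891007 = 7.41763 m.
A = 0.811 × 4.25 = 3.44675 m².
Resultant F = γ·h_c·A = 11.55618 × 7.41763 × 3.44675 = 295.454 kN.
I_c = b·h³/12 = 0.811 × 4.25³/12 = 5.18808 m⁴.
Centre of pressure: y_p = y_c + I_c/(y_c·A) = 8.325 + 5.18808/(8.325 × 3.44675) = 8.325 + 0.180806 = 8.50581 m along the plane.

y_p = 8.506 m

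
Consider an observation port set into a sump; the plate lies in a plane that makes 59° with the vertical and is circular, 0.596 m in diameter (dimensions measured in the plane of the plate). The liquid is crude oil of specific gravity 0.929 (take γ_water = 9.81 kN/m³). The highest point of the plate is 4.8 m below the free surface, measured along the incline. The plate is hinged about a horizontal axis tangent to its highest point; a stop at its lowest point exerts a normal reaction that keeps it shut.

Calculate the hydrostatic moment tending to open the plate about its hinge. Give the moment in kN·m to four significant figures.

M ≈ 2.018 kN·m

γ = 0.929 × 9.81 = 9.11349 kN/m³.
The plate makes 59° with the vertical, i.e. θ = 90° − 59° = 31° to the horizontal. Measuring y along the incline from the free-surface line, vertical depth h = y·sinθ with sinθ = 0.515038.
The centroid is at the centre, 0.298 m below the top of the plate, so y_c = 4.8 + 0.298 = 5.098 m and h_c = 5.098 × 0.515038 = 2.62566 m.
A = π(0.298)² = 0.278986 m².
Resultant F = γ·h_c·A = 9.11349 × 2.62566 × 0.278986 = 6.67584 kN.
I_c = πr⁴/4 = π × 0.298⁴/4 = 0.00619377 m⁴.
Centre of pressure: y_p = y_c + I_c/(y_c·A) = 5.098 + 0.00619377/(5.098 × 0.278986) = 5.098 + 0.00435485 = 5.10235 m along the plane.
The resultant acts 0.298 + 0.00435485 = 0.302355 m (along the plate) below the hinge at the top edge, so the moment about the hinge is M = F × 0.302355 = 6.67584 × 0.302355 = 2.01847 kN·m.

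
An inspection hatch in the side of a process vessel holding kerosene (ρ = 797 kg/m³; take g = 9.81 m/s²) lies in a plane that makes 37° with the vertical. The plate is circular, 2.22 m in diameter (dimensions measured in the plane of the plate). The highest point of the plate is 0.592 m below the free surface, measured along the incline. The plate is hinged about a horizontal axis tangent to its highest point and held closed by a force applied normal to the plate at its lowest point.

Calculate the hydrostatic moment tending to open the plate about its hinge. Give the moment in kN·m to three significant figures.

M ≈ 53.1 kN·m

γ = ρg = 797 × 9.81 / 1000 = 7.81857 kN/m³.
The plate makes 37° with the vertical, i.e. θ = 90° − 37° = 53° to the horizontal. Measuring y along the incline from the free-surface line, vertical depth h = y·sinθ with sinθ = 0.798636.
The centroid is at the centre, 1.11 m below the top of the plate, so y_c = 0.592 + 1.11 = 1.702 m and h_c = 1.702 × 0.798636 = 1.35928 m.
A = π(1.11)² = 3.87076 m².
Resultant F = γ·h_c·A = 7.81857 × 1.35928 × 3.87076 = 41.137 kN.
I_c = πr⁴/4 = π × 1.11⁴/4 = 1.19229 m⁴.
Centre of pressure: y_p = y_c + I_c/(y_c·A) = 1.702 + 1.19229/(1.702 × 3.87076) = 1.702 + 0.180978 = 1.88298 m along the plane.
The resultant acts 1.11 + 0.180978 = 1.29098 m (along the plate) below the hinge at the top edge, so the moment about the hinge is M = F × 1.29098 = 41.137 × 1.29098 = 53.107 kN·m.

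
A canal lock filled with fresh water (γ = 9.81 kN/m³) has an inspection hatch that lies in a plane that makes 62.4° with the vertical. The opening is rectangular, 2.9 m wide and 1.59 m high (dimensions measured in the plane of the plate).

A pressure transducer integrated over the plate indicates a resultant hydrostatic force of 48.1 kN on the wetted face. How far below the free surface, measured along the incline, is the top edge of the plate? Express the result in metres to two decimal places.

γ = 9.81 kN/m³.
A = 2.9 × 1.59 = 4.611 m².
From F = γ·h_c·A, the centroid depth is h_c = 48.1/(9.81 × 4.611) = 1.06336 m.
The plate makes 62.4° with the vertical, i.e. θ = 90° − 62.4° = 27.6° to the horizontal. Measuring y along the incline from the free-surface line, vertical depth h = y·sinθ with sinθ = 0.463296.
Along the incline, y_c = h_c/sinθ = 1.06336/0.463296 = 2.29521 m.
The centroid lies 1.59/2 = 0.795 m below the top edge, so the top edge sits at y_top = 2.29521 − 0.795 = 1.50021 m along the incline.

y_top ≈ 1.50 m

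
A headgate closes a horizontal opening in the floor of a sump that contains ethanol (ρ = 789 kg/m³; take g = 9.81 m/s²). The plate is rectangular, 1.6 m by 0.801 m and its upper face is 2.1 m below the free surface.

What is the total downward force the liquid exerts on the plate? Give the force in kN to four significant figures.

F ≈ 20.83 kN

γ = ρg = 789 × 9.81 / 1000 = 7.74009 kN/m³.
The plate is horizontal, so pressure is uniform at p = γ·h = 7.74009 × 2.1 = 16.2542 kN/m².
A = 1.6 × 0.801 = 1.2816 m².
F = p·A = 16.2542 × 1.2816 = 20.8314 kN.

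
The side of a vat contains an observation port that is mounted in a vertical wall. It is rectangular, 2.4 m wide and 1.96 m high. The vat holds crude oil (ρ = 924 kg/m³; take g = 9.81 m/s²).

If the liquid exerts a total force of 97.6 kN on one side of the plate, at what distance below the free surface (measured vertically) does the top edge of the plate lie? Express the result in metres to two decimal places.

d_top ≈ 1.31 m

γ = ρg = 924 × 9.81 / 1000 = 9.06444 kN/m³.
A = 2.4 × 1.96 = 4.704 m².
From F = γ·h_c·A, the centroid depth is h_c = 97.6/(9.06444 × 4.704) = 2.28898 m.
The centroid lies 1.96/2 = 0.98 m below the top edge, so the top edge sits at h_top = 2.28898 − 0.98 = 1.30898 m below the surface.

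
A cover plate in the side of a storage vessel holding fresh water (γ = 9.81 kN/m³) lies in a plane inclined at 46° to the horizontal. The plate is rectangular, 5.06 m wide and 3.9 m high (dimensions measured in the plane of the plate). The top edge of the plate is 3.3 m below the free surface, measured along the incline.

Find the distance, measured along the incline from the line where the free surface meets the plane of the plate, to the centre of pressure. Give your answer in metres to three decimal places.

γ = 9.81 kN/m³.
Let θ = 46° be the plate's angle to the horizontal; measure y along the incline from where the plane meets the free surface. Vertical depth h = y·sinθ with sinθ = 0.719340.
The centroid lies 3.9/2 = 1.95 m below the top edge, so y_c = 3.3 + 1.95 = 5.25 m and h_c = 5.25 × 0.719340 = 3.77653 m.
A = 5.06 × 3.9 = 19.734 m².
Resultant F = γ·h_c·A = 9.81 × 3.77653 × 19.734 = 731.1 kN.
I_c = b·h³/12 = 5.06 × 3.9³/12 = 25.0128 m⁴.
Centre of pressure: y_p = y_c + I_c/(y_c·A) = 5.25 + 25.0128/(5.25 × 19.734) = 5.25 + 0.241428 = 5.49143 m along the plane.

y_p = 5.491 m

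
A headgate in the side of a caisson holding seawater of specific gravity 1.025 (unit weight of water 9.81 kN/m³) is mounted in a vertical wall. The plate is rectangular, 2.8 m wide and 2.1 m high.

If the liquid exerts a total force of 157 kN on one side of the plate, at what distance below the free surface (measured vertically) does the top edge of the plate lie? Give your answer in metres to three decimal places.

γ = 1.025 × 9.81 = 10.05525 kN/m³.
A = 2.8 × 2.1 = 5.88 m².
From F = γ·h_c·A, the centroid depth is h_c = 157/(10.05525 × 5.88) = 2.6554 m.
The centroid lies 2.1/2 = 1.05 m below the top edge, so the top edge sits at h_top = 2.6554 − 1.05 = 1.6054 m below the surface.

d_top ≈ 1.605 m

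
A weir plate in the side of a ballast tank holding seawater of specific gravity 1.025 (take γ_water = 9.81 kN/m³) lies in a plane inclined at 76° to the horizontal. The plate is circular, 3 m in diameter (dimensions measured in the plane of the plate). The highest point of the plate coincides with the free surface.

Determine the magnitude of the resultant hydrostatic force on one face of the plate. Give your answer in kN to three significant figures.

γ = 1.025 × 9.81 = 10.05525 kN/m³.
Let θ = 76° be the plate's angle to the horizontal; measure y along the incline from where the plane meets the free surface. Vertical depth h = y·sinθ with sinθ = 0.970296.
The centroid is at the centre, 1.5 m below the top of the plate, so y_c = 1.5 m and h_c = 1.5 × 0.970296 = 1.45544 m.
A = π(1.5)² = 7.06858 m².
Resultant F = γ·h_c·A = 10.05525 × 1.45544 × 7.06858 = 103.447 kN.

F ≈ 103 kN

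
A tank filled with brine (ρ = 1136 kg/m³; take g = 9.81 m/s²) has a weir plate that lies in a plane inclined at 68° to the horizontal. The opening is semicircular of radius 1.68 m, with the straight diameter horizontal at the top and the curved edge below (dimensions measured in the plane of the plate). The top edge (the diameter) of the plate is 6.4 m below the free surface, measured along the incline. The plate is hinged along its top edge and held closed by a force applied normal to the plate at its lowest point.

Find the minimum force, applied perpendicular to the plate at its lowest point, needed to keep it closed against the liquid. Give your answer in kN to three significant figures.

P ≈ 144 kN

γ = ρg = 1136 × 9.81 / 1000 = 11.14416 kN/m³.
Let θ = 68° be the plate's angle to the horizontal; measure y along the incline from where the plane meets the free surface. Vertical depth h = y·sinθ with sinθ = 0.927184.
The centroid of a semicircle lies 4r/(3π) = 0.713014 m from the diameter, here below the top edge, so y_c = 6.4 + 0.713014 = 7.11301 m and h_c = 7.11301 × 0.927184 = 6.59507 m.
A = πr²/2 = π × 1.68²/2 = 4.43342 m².
Resultant F = γ·h_c·A = 11.14416 × 6.59507 × 4.43342 = 325.841 kN.
I_c = (π/8 − 8/(9π))·r⁴ = 0.109757 × 1.68⁴ = 0.874318 m⁴.
Centre of pressure: y_p = y_c + I_c/(y_c·A) = 7.11301 + 0.874318/(7.11301 × 4.43342) = 7.11301 + 0.0277254 = 7.14074 m along the plane.
The resultant acts 0.713014 + 0.0277254 = 0.740739 m (along the plate) below the hinge at the top edge, so the moment about the hinge is M = F × 0.740739 = 325.841 × 0.740739 = 241.363 kN·m.
A normal force at the bottom, 1.68 m from the hinge, must supply this moment: P = 241.363/1.68 = 143.668 kN.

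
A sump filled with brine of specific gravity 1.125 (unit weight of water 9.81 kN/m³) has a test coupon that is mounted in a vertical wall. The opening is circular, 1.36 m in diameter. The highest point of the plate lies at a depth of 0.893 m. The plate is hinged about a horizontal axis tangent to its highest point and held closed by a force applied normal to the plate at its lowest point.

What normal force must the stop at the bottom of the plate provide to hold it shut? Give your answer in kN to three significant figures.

P ≈ 14.0 kN

γ = 1.125 × 9.81 = 11.03625 kN/m³.
The centroid is at the centre, 0.68 m below the top of the plate, so the centroid depth is h_c = 0.893 + 0.68 = 1.573 m.
A = π(0.68)² = 1.45267 m².
Resultant F = γ·h_c·A = 11.03625 × 1.573 × 1.45267 = 25.2184 kN.
I_c = πr⁴/4 = π × 0.68⁴/4 = 0.167929 m⁴.
Centre of pressure: y_p = y_c + I_c/(y_c·A) = 1.573 + 0.167929/(1.573 × 1.45267) = 1.573 + 0.0734903 = 1.64649 m along the plane.
The resultant acts 0.68 + 0.0734903 = 0.75349 m (along the plate) below the hinge at the top edge, so the moment about the hinge is M = F × 0.75349 = 25.2184 × 0.75349 = 19.0018 kN·m.
A normal force at the bottom, 1.36 m from the hinge, must supply this moment: P = 19.0018/1.36 = 13.9719 kN.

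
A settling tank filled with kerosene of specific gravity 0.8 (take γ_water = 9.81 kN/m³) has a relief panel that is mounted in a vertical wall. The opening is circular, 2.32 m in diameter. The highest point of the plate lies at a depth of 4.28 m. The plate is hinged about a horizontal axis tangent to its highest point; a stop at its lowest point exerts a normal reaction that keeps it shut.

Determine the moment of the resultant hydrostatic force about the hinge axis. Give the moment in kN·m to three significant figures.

M ≈ 221 kN·m

γ = 0.8 × 9.81 = 7.848 kN/m³.
The centroid is at the centre, 1.16 m below the top of the plate, so the centroid depth is h_c = 4.28 + 1.16 = 5.44 m.
A = π(1.16)² = 4.22733 m².
Resultant F = γ·h_c·A = 7.848 × 5.44 × 4.22733 = 180.478 kN.
I_c = πr⁴/4 = π × 1.16⁴/4 = 1.42207 m⁴.
Centre of pressure: y_p = y_c + I_c/(y_c·A) = 5.44 + 1.42207/(5.44 × 4.22733) = 5.44 + 0.0618381 = 5.50184 m along the plane.
The resultant acts 1.16 + 0.0618381 = 1.22184 m (along the plate) below the hinge at the top edge, so the moment about the hinge is M = F × 1.22184 = 180.478 × 1.22184 = 220.515 kN·m.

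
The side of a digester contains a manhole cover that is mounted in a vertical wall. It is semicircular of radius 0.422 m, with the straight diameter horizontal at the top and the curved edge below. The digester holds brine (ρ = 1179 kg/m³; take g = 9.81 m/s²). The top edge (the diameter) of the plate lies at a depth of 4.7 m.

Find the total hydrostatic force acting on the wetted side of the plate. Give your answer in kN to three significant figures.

γ = ρg = 1179 × 9.81 / 1000 = 11.56599 kN/m³.
The centroid of a semicircle lies 4r/(3π) = 0.179102 m from the diameter, here below the top edge, so the centroid depth is h_c = 4.7 + 0.179102 = 4.8791 m.
A = πr²/2 = π × 0.422²/2 = 0.279734 m².
Resultant F = γ·h_c·A = 11.56599 × 4.8791 × 0.279734 = 15.7858 kN.

F ≈ 15.8 kN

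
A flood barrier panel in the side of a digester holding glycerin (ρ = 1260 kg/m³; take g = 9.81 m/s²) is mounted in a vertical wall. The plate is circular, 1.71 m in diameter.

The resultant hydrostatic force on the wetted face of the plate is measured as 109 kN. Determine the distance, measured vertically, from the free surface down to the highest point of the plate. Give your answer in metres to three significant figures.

d_top ≈ 2.98 m

γ = ρg = 1260 × 9.81 / 1000 = 12.3606 kN/m³.
A = π(0.855)² = 2.29658 m².
From F = γ·h_c·A, the centroid depth is h_c = 109/(12.3606 × 2.29658) = 3.83977 m.
The centroid is at the centre, 0.855 m below the top of the plate, so the highest point sits at h_top = 3.83977 − 0.855 = 2.98477 m below the surface.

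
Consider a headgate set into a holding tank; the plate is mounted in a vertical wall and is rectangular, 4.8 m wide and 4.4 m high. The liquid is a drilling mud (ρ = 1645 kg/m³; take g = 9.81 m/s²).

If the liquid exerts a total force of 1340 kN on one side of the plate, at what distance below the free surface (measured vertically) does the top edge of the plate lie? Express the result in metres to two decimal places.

d_top ≈ 1.73 m

γ = ρg = 1645 × 9.81 / 1000 = 16.13745 kN/m³.
A = 4.8 × 4.4 = 21.12 m².
From F = γ·h_c·A, the centroid depth is h_c = 1340/(16.13745 × 21.12) = 3.93166 m.
The centroid lies 4.4/2 = 2.2 m below the top edge, so the top edge sits at h_top = 3.93166 − 2.2 = 1.73166 m below the surface.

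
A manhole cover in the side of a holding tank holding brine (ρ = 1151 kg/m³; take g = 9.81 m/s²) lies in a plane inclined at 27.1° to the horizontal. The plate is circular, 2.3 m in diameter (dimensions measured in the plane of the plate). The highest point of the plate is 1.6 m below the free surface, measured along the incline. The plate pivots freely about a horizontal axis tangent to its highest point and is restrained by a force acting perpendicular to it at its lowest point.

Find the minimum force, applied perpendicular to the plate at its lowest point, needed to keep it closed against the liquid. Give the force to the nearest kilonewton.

P ≈ 32 kN

γ = ρg = 1151 × 9.81 / 1000 = 11.29131 kN/m³.
Let θ = 27.1° be the plate's angle to the horizontal; measure y along the incline from where the plane meets the free surface. Vertical depth h = y·sinθ with sinθ = 0.455545.
The centroid is at the centre, 1.15 m below the top of the plate, so y_c = 1.6 + 1.15 = 2.75 m and h_c = 2.75 × 0.455545 = 1.25275 m.
A = π(1.15)² = 4.15476 m².
Resultant F = γ·h_c·A = 11.29131 × 1.25275 × 4.15476 = 58.7699 kN.
I_c = πr⁴/4 = π × 1.15⁴/4 = 1.37367 m⁴.
Centre of pressure: y_p = y_c + I_c/(y_c·A) = 2.75 + 1.37367/(2.75 × 4.15476) = 2.75 + 0.120227 = 2.87023 m along the plane.
The resultant acts 1.15 + 0.120227 = 1.27023 m (along the plate) below the hinge at the top edge, so the moment about the hinge is M = F × 1.27023 = 58.7699 × 1.27023 = 74.6513 kN·m.
A normal force at the bottom, 2.3 m from the hinge, must supply this moment: P = 74.6513/2.3 = 32.4571 kN.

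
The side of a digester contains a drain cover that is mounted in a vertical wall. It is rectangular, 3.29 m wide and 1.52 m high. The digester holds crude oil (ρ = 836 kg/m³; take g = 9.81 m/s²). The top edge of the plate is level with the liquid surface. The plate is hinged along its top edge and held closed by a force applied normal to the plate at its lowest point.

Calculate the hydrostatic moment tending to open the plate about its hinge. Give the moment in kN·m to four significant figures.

γ = ρg = 836 × 9.81 / 1000 = 8.20116 kN/m³.
The centroid lies 1.52/2 = 0.76 m below the top edge, so the centroid depth is h_c = 0.76 m.
A = 3.29 × 1.52 = 5.0008 m².
Resultant F = γ·h_c·A = 8.20116 × 0.76 × 5.0008 = 31.1694 kN.
I_c = b·h³/12 = 3.29 × 1.52³/12 = 0.962821 m⁴.
Centre of pressure: y_p = y_c + I_c/(y_c·A) = 0.76 + 0.962821/(0.76 × 5.0008) = 0.76 + 0.253333 = 1.01333 m along the plane.
The resultant acts 0.76 + 0.253333 = 1.01333 m (along the plate) below the hinge at the top edge, so the moment about the hinge is M = F × 1.01333 = 31.1694 × 1.01333 = 31.5849 kN·m.

M ≈ 31.58 kN·m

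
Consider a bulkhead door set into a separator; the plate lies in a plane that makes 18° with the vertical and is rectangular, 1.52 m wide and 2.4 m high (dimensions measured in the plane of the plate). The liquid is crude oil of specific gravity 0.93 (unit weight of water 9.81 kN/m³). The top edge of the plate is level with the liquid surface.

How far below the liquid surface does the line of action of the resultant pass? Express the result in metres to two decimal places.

h_p = 1.52 m

γ = 0.93 × 9.81 = 9.1233 kN/m³.
The plate makes 18° with the vertical, i.e. θ = 90° − 18° = 72° to the horizontal. Measuring y along the incline from the free-surface line, vertical depth h = y·sinθ with sinθ = 0.951057.
The centroid lies 2.4/2 = 1.2 m below the top edge, so y_c = 1.2 m and h_c = 1.2 × 0.951057 = 1.14127 m.
A = 1.52 × 2.4 = 3.648 m².
Resultant F = γ·h_c·A = 9.1233 × 1.14127 × 3.648 = 37.9835 kN.
I_c = b·h³/12 = 1.52 × 2.4³/12 = 1.75104 m⁴.
Centre of pressure: y_p = y_c + I_c/(y_c·A) = 1.2 + 1.75104/(1.2 × 3.648) = 1.2 + 0.4 = 1.6 m along the plane.
Vertically, h_p = y_p·sinθ = 1.6 × 0.951057 = 1.52169 m.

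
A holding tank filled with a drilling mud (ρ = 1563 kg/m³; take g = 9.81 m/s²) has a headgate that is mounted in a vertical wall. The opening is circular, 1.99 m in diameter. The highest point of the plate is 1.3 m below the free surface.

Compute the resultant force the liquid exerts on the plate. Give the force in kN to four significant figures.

γ = ρg = 1563 × 9.81 / 1000 = 15.33303 kN/m³.
The centroid is at the centre, 0.995 m below the top of the plate, so the centroid depth is h_c = 1.3 + 0.995 = 2.295 m.
A = π(0.995)² = 3.11026 m².
Resultant F = γ·h_c·A = 15.33303 × 2.295 × 3.11026 = 109.448 kN.

F ≈ 109.4 kN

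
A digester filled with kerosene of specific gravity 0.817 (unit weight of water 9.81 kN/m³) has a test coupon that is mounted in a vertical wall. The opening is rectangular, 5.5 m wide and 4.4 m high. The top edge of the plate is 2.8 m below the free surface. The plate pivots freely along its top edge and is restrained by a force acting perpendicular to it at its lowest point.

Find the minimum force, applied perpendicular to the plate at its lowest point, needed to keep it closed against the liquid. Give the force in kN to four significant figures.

γ = 0.817 × 9.81 = 8.01477 kN/m³.
The centroid lies 4.4/2 = 2.2 m below the top edge, so the centroid depth is h_c = 2.8 + 2.2 = 5 m.
A = 5.5 × 4.4 = 24.2 m².
Resultant F = γ·h_c·A = 8.01477 × 5 × 24.2 = 969.787 kN.
I_c = b·h³/12 = 5.5 × 4.4³/12 = 39.0427 m⁴.
Centre of pressure: y_p = y_c + I_c/(y_c·A) = 5 + 39.0427/(5 × 24.2) = 5 + 0.322667 = 5.32267 m along the plane.
The resultant acts 2.2 + 0.322667 = 2.52267 m (along the plate) below the hinge at the top edge, so the moment about the hinge is M = F × 2.52267 = 969.787 × 2.52267 = 2446.45 kN·m.
A normal force at the bottom, 4.4 m from the hinge, must supply this moment: P = 2446.45/4.4 = 556.011 kN.

P ≈ 556.0 kN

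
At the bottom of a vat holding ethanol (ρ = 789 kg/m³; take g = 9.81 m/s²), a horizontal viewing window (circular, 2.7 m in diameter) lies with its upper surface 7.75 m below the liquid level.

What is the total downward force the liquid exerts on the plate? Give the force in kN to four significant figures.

F ≈ 343.5 kN

γ = ρg = 789 × 9.81 / 1000 = 7.74009 kN/m³.
The plate is horizontal, so pressure is uniform at p = γ·h = 7.74009 × 7.75 = 59.9857 kN/m².
A = π(1.35)² = 5.72555 m².
F = p·A = 59.9857 × 5.72555 = 343.451 kN.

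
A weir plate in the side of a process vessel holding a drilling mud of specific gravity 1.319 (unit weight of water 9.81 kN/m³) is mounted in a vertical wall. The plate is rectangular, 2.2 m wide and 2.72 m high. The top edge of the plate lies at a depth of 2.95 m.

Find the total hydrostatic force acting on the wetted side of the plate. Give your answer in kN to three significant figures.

γ = 1.319 × 9.81 = 12.93939 kN/m³.
The centroid lies 2.72/2 = 1.36 m below the top edge, so the centroid depth is h_c = 2.95 + 1.36 = 4.31 m.
A = 2.2 × 2.72 = 5.984 m².
Resultant F = γ·h_c·A = 12.93939 × 4.31 × 5.984 = 333.72 kN.

F ≈ 334 kN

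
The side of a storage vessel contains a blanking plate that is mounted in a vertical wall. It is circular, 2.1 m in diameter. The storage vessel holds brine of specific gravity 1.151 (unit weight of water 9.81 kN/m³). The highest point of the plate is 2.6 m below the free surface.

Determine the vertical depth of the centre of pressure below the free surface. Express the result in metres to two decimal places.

h_p = 3.73 m

γ = 1.151 × 9.81 = 11.29131 kN/m³.
The centroid is at the centre, 1.05 m below the top of the plate, so the centroid depth is h_c = 2.6 + 1.05 = 3.65 m.
A = π(1.05)² = 3.46361 m².
Resultant F = γ·h_c·A = 11.29131 × 3.65 × 3.46361 = 142.747 kN.
I_c = πr⁴/4 = π × 1.05⁴/4 = 0.954656 m⁴.
Centre of pressure: y_p = y_c + I_c/(y_c·A) = 3.65 + 0.954656/(3.65 × 3.46361) = 3.65 + 0.0755136 = 3.72551 m along the plane.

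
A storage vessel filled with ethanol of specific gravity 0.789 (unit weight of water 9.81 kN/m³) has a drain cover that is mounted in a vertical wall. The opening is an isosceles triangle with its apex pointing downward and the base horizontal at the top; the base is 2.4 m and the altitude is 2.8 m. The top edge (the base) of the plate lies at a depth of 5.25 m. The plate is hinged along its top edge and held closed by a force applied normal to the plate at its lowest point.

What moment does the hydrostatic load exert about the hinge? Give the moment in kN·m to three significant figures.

M ≈ 161 kN·m

γ = 0.789 × 9.81 = 7.74009 kN/m³.
With the apex down, the centroid sits h/3 = 2.8/3 = 0.933333 m below the base (the top edge), so the centroid depth is h_c = 5.25 + 0.933333 = 6.18333 m.
A = ½ × 2.4 × 2.8 = 3.36 m².
Resultant F = γ·h_c·A = 7.74009 × 6.18333 × 3.36 = 160.808 kN.
I_c = b·h³/36 = 2.4 × 2.8³/36 = 1.46347 m⁴.
Centre of pressure: y_p = y_c + I_c/(y_c·A) = 6.18333 + 1.46347/(6.18333 × 3.36) = 6.18333 + 0.0704404 = 6.25377 m along the plane.
The resultant acts 0.933333 + 0.0704404 = 1.00377 m (along the plate) below the hinge at the top edge, so the moment about the hinge is M = F × 1.00377 = 160.808 × 1.00377 = 161.414 kN·m.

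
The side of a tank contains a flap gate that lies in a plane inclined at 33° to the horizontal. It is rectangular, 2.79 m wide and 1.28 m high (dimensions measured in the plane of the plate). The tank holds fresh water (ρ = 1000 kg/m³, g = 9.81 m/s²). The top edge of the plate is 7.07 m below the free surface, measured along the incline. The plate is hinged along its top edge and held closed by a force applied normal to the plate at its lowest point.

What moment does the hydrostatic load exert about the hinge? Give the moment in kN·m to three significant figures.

γ = ρg = 1000 × 9.81 = 9810 N/m³ = 9.81 kN/m³.
Let θ = 33° be the plate's angle to the horizontal; measure y along the incline from where the plane meets the free surface. Vertical depth h = y·sinθ with sinθ = 0.544639.
The centroid lies 1.28/2 = 0.64 m below the top edge, so y_c = 7.07 + 0.64 = 7.71 m and h_c = 7.71 × 0.544639 = 4.19917 m.
A = 2.79 × 1.28 = 3.5712 m².
Resultant F = γ·h_c·A = 9.81 × 4.19917 × 3.5712 = 147.112 kN.
I_c = b·h³/12 = 2.79 × 1.28³/12 = 0.487588 m⁴.
Centre of pressure: y_p = y_c + I_c/(y_c·A) = 7.71 + 0.487588/(7.71 × 3.5712) = 7.71 + 0.0177086 = 7.72771 m along the plane.
The resultant acts 0.64 + 0.0177086 = 0.657709 m (along the plate) below the hinge at the top edge, so the moment about the hinge is M = F × 0.657709 = 147.112 × 0.657709 = 96.7569 kN·m.

M ≈ 96.8 kN·m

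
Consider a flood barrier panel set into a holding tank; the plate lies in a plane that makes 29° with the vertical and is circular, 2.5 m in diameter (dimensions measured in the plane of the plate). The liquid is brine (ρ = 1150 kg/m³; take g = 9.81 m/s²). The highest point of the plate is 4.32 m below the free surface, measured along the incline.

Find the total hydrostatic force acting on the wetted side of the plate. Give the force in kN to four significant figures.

γ = ρg = 1150 × 9.81 / 1000 = 11.2815 kN/m³.
The plate makes 29° with the vertical, i.e. θ = 90° − 29° = 61° to the horizontal. Measuring y along the incline from the free-surface line, vertical depth h = y·sinθ with sinθ = 0.874620.
The centroid is at the centre, 1.25 m below the top of the plate, so y_c = 4.32 + 1.25 = 5.57 m and h_c = 5.57 × 0.874620 = 4.87163 m.
A = π(1.25)² = 4.90874 m².
Resultant F = γ·h_c·A = 11.2815 × 4.87163 × 4.90874 = 269.781 kN.

F ≈ 269.8 kN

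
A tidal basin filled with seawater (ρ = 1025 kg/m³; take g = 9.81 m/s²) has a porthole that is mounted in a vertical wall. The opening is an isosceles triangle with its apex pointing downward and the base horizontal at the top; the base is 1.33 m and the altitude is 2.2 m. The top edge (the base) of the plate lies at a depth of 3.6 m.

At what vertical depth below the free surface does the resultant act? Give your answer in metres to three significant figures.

γ = ρg = 1025 × 9.81 / 1000 = 10.05525 kN/m³.
With the apex down, the centroid sits h/3 = 2.2/3 = 0.733333 m below the base (the top edge), so the centroid depth is h_c = 3.6 + 0.733333 = 4.33333 m.
A = ½ × 1.33 × 2.2 = 1.463 m².
Resultant F = γ·h_c·A = 10.05525 × 4.33333 × 1.463 = 63.7469 kN.
I_c = b·h³/36 = 1.33 × 2.2³/36 = 0.393384 m⁴.
Centre of pressure: y_p = y_c + I_c/(y_c·A) = 4.33333 + 0.393384/(4.33333 × 1.463) = 4.33333 + 0.0620513 = 4.39538 m along the plane.

h_p = 4.40 m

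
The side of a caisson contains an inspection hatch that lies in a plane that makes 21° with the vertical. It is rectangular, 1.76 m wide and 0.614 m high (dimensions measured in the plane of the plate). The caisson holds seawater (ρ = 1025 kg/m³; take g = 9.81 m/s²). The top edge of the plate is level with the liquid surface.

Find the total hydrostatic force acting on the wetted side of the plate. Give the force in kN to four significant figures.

F ≈ 3.114 kN

γ = ρg = 1025 × 9.81 / 1000 = 10.05525 kN/m³.
The plate makes 21° with the vertical, i.e. θ = 90° − 21° = 69° to the horizontal. Measuring y along the incline from the free-surface line, vertical depth h = y·sinθ with sinθ = 0.933580.
The centroid lies 0.614/2 = 0.307 m below the top edge, so y_c = 0.307 m and h_c = 0.307 × 0.933580 = 0.286609 m.
A = 1.76 × 0.614 = 1.08064 m².
Resultant F = γ·h_c·A = 10.05525 × 0.286609 × 1.08064 = 3.11432 kN.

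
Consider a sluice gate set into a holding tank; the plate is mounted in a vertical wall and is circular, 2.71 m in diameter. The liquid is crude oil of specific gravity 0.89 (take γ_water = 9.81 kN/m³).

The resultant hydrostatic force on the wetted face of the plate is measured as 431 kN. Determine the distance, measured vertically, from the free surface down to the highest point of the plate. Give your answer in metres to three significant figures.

γ = 0.89 × 9.81 = 8.7309 kN/m³.
A = π(1.355)² = 5.76804 m².
From F = γ·h_c·A, the centroid depth is h_c = 431/(8.7309 × 5.76804) = 8.55835 m.
The centroid is at the centre, 1.355 m below the top of the plate, so the highest point sits at h_top = 8.55835 − 1.355 = 7.20335 m below the surface.

d_top ≈ 7.20 m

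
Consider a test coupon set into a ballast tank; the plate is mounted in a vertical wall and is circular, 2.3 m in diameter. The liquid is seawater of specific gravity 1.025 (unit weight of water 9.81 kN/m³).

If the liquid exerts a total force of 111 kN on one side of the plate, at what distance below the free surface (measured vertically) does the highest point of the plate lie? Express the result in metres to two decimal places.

γ = 1.025 × 9.81 = 10.05525 kN/m³.
A = π(1.15)² = 4.15476 m².
From F = γ·h_c·A, the centroid depth is h_c = 111/(10.05525 × 4.15476) = 2.65695 m.
The centroid is at the centre, 1.15 m below the top of the plate, so the highest point sits at h_top = 2.65695 − 1.15 = 1.50695 m below the surface.

d_top ≈ 1.51 m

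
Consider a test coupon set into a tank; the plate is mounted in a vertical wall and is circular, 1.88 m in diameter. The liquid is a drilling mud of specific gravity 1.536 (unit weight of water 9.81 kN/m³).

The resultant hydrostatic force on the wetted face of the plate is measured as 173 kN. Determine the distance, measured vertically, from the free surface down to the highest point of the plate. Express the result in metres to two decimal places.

γ = 1.536 × 9.81 = 15.06816 kN/m³.
A = π(0.94)² = 2.77591 m².
From F = γ·h_c·A, the centroid depth is h_c = 173/(15.06816 × 2.77591) = 4.136 m.
The centroid is at the centre, 0.94 m below the top of the plate, so the highest point sits at h_top = 4.136 − 0.94 = 3.196 m below the surface.

d_top ≈ 3.20 m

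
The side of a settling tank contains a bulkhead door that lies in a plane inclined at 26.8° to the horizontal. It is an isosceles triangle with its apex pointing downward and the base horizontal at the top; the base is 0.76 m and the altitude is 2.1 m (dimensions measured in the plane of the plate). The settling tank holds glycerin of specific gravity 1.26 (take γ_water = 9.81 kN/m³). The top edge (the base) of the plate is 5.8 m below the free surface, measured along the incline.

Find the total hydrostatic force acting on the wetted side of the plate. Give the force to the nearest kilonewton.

γ = 1.26 × 9.81 = 12.3606 kN/m³.
Let θ = 26.8° be the plate's angle to the horizontal; measure y along the incline from where the plane meets the free surface. Vertical depth h = y·sinθ with sinθ = 0.450878.
With the apex down, the centroid sits h/3 = 2.1/3 = 0.7 m below the base (the top edge), so y_c = 5.8 + 0.7 = 6.5 m and h_c = 6.5 × 0.450878 = 2.93071 m.
A = ½ × 0.76 × 2.1 = 0.798 m².
Resultant F = γ·h_c·A = 12.3606 × 2.93071 × 0.798 = 28.9078 kN.

F ≈ 29 kN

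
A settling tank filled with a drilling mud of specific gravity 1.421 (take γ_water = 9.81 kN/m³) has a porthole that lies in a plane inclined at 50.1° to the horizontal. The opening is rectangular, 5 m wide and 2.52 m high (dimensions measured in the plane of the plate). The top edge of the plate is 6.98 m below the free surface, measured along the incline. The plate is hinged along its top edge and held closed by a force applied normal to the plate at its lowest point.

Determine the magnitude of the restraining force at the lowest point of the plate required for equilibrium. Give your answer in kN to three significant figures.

γ = 1.421 × 9.81 = 13.94001 kN/m³.
Let θ = 50.1° be the plate's angle to the horizontal; measure y along the incline from where the plane meets the free surface. Vertical depth h = y·sinθ with sinθ = 0.767165.
The centroid lies 2.52/2 = 1.26 m below the top edge, so y_c = 6.98 + 1.26 = 8.24 m and h_c = 8.24 × 0.767165 = 6.32144 m.
A = 5 × 2.52 = 12.6 m².
Resultant F = γ·h_c·A = 13.94001 × 6.32144 × 12.6 = 1110.32 kN.
I_c = b·h³/12 = 5 × 2.52³/12 = 6.66792 m⁴.
Centre of pressure: y_p = y_c + I_c/(y_c·A) = 8.24 + 6.66792/(8.24 × 12.6) = 8.24 + 0.0642233 = 8.30422 m along the plane.
The resultant acts 1.26 + 0.0642233 = 1.32422 m (along the plate) below the hinge at the top edge, so the moment about the hinge is M = F × 1.32422 = 1110.32 × 1.32422 = 1470.31 kN·m.
A normal force at the bottom, 2.52 m from the hinge, must supply this moment: P = 1470.31/2.52 = 583.456 kN.

P ≈ 583 kN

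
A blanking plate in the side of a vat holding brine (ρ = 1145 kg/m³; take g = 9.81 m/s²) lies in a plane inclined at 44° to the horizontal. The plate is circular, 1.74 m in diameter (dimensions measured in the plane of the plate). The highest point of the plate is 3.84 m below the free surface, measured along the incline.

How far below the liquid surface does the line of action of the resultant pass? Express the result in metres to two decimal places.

h_p = 3.30 m

γ = ρg = 1145 × 9.81 / 1000 = 11.23245 kN/m³.
Let θ = 44° be the plate's angle to the horizontal; measure y along the incline from where the plane meets the free surface. Vertical depth h = y·sinθ with sinθ = 0.694658.
The centroid is at the centre, 0.87 m below the top of the plate, so y_c = 3.84 + 0.87 = 4.71 m and h_c = 4.71 × 0.694658 = 3.27184 m.
A = π(0.87)² = 2.37787 m².
Resultant F = γ·h_c·A = 11.23245 × 3.27184 × 2.37787 = 87.3886 kN.
I_c = πr⁴/4 = π × 0.87⁴/4 = 0.449953 m⁴.
Centre of pressure: y_p = y_c + I_c/(y_c·A) = 4.71 + 0.449953/(4.71 × 2.37787) = 4.71 + 0.0401752 = 4.75018 m along the plane.
Vertically, h_p = y_p·sinθ = 4.75018 × 0.694658 = 3.29975 m.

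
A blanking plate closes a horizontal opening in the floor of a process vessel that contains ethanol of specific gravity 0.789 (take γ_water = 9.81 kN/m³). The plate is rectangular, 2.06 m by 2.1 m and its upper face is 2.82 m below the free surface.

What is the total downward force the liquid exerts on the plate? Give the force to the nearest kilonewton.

F ≈ 94 kN

γ = 0.789 × 9.81 = 7.74009 kN/m³.
The plate is horizontal, so pressure is uniform at p = γ·h = 7.74009 × 2.82 = 21.8271 kN/m².
A = 2.06 × 2.1 = 4.326 m².
F = p·A = 21.8271 × 4.326 = 94.424 kN.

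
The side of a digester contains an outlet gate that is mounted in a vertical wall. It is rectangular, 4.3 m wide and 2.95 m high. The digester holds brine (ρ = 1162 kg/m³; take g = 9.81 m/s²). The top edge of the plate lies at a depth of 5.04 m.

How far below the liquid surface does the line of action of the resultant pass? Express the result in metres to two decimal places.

h_p = 6.63 m

γ = ρg = 1162 × 9.81 / 1000 = 11.39922 kN/m³.
The centroid lies 2.95/2 = 1.475 m below the top edge, so the centroid depth is h_c = 5.04 + 1.475 = 6.515 m.
A = 4.3 × 2.95 = 12.685 m².
Resultant F = γ·h_c·A = 11.39922 × 6.515 × 12.685 = 942.063 kN.
I_c = b·h³/12 = 4.3 × 2.95³/12 = 9.19927 m⁴.
Centre of pressure: y_p = y_c + I_c/(y_c·A) = 6.515 + 9.19927/(6.515 × 12.685) = 6.515 + 0.111314 = 6.62631 m along the plane.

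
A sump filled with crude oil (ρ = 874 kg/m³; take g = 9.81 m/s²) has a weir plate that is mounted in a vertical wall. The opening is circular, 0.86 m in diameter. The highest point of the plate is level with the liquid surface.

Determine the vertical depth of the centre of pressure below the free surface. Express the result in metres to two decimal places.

h_p = 0.54 m

γ = ρg = 874 × 9.81 / 1000 = 8.57394 kN/m³.
The centroid is at the centre, 0.43 m below the top of the plate, so the centroid depth is h_c = 0.43 m.
A = π(0.43)² = 0.58088 m².
Resultant F = γ·h_c·A = 8.57394 × 0.43 × 0.58088 = 2.14159 kN.
I_c = πr⁴/4 = π × 0.43⁴/4 = 0.0268512 m⁴.
Centre of pressure: y_p = y_c + I_c/(y_c·A) = 0.43 + 0.0268512/(0.43 × 0.58088) = 0.43 + 0.1075 = 0.5375 m along the plane.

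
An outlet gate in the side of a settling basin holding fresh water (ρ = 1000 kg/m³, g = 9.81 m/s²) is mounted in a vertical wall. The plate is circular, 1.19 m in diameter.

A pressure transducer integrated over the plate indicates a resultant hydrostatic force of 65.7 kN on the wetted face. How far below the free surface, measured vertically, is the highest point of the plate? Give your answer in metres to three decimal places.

d_top ≈ 5.427 m

γ = ρg = 1000 × 9.81 = 9810 N/m³ = 9.81 kN/m³.
A = π(0.595)² = 1.1122 m².
From F = γ·h_c·A, the centroid depth is h_c = 65.7/(9.81 × 1.1122) = 6.02162 m.
The centroid is at the centre, 0.595 m below the top of the plate, so the highest point sits at h_top = 6.02162 − 0.595 = 5.42662 m below the surface.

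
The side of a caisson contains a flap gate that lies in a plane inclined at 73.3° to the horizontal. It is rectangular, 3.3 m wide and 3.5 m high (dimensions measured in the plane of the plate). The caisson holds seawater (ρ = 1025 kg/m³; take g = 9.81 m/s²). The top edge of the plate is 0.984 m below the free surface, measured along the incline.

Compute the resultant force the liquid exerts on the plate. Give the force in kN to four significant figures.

γ = ρg = 1025 × 9.81 / 1000 = 10.05525 kN/m³.
Let θ = 73.3° be the plate's angle to the horizontal; measure y along the incline from where the plane meets the free surface. Vertical depth h = y·sinθ with sinθ = 0.957822.
The centroid lies 3.5/2 = 1.75 m below the top edge, so y_c = 0.984 + 1.75 = 2.734 m and h_c = 2.734 × 0.957822 = 2.61869 m.
A = 3.3 × 3.5 = 11.55 m².
Resultant F = γ·h_c·A = 10.05525 × 2.61869 × 11.55 = 304.13 kN.

F ≈ 304.1 kN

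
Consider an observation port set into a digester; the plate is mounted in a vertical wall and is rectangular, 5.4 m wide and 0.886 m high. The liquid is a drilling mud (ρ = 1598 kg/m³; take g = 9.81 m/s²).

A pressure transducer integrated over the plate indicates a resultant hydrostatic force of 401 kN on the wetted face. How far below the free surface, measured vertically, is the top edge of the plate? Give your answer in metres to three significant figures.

d_top ≈ 4.90 m

γ = ρg = 1598 × 9.81 / 1000 = 15.67638 kN/m³.
A = 5.4 × 0.886 = 4.7844 m².
From F = γ·h_c·A, the centroid depth is h_c = 401/(15.67638 × 4.7844) = 5.34652 m.
The centroid lies 0.886/2 = 0.443 m below the top edge, so the top edge sits at h_top = 5.34652 − 0.443 = 4.90352 m below the surface.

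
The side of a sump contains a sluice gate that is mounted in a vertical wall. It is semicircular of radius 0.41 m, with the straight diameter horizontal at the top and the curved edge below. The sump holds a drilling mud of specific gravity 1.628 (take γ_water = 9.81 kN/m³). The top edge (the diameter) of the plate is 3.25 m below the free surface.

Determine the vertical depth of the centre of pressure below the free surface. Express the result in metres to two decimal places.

γ = 1.628 × 9.81 = 15.97068 kN/m³.
The centroid of a semicircle lies 4r/(3π) = 0.174009 m from the diameter, here below the top edge, so the centroid depth is h_c = 3.25 + 0.174009 = 3.42401 m.
A = πr²/2 = π × 0.41²/2 = 0.264051 m².
Resultant F = γ·h_c·A = 15.97068 × 3.42401 × 0.264051 = 14.4393 kN.
I_c = (π/8 − 8/(9π))·r⁴ = 0.109757 × 0.41⁴ = 0.00310147 m⁴.
Centre of pressure: y_p = y_c + I_c/(y_c·A) = 3.42401 + 0.00310147/(3.42401 × 0.264051) = 3.42401 + 0.0034304 = 3.42744 m along the plane.

h_p = 3.43 m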